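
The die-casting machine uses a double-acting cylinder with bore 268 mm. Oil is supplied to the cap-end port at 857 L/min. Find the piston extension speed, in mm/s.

v ≈ 253 mm/s

Cap-side area A_cap = π/4 × (268 mm)² = 56410 mm^2
v = Q / A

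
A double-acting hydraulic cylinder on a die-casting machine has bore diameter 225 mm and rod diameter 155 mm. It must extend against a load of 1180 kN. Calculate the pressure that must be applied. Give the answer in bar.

Cap-side area A_cap = π/4 × (225 mm)² = 39760 mm^2
P = F / A = 1180 kN / A

P ≈ 297 bar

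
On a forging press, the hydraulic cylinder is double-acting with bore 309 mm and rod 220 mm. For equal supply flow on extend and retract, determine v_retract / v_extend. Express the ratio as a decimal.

v_ret/v_ext ≈ 2.03

Cap-side area A_cap = π/4 × (309 mm)² = 74990 mm^2
Rod-side annular area A_ann = π/4 × (309² − 220²) = 36980 mm^2
For equal Q, v ∝ 1/A, so v_ret/v_ext = A_cap/A_ann.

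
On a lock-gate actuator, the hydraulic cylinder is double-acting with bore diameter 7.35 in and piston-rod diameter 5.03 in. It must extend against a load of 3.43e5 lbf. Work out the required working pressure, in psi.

Cap-side area A_cap = π/4 × (7.35 in)² = 42.43 in^2
P = F / A = 3.43e5 lbf / A

P ≈ 8080 psi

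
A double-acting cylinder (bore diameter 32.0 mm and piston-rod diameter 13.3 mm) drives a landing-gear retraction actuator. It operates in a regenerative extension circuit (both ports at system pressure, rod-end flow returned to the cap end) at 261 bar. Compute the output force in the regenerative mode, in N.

F ≈ 3630 N

With equal pressure on both faces, forces on the annular region cancel; the net push is pressure × rod cross-section.
Rod cross-section A_rod = π/4 × (13.3 mm)² = 138.9 mm^2
F = P × A_rod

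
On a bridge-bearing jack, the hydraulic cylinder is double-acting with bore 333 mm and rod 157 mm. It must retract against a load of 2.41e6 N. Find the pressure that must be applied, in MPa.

Rod-side annular area A_ann = π/4 × (333² − 157²) = 67730 mm^2
Retraction: pressure acts on the annular area.
P = F / A = 2.41e6 N / A

P ≈ 35.6 MPa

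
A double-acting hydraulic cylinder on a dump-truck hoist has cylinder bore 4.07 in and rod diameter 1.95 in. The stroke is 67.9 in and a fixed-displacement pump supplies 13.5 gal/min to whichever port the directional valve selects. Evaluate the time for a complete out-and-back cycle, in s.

t ≈ 30.1 s

Cap-side area A_cap = π/4 × (4.07 in)² = 13.01 in^2
Rod-side annular area A_ann = π/4 × (4.07² − 1.95²) = 10.02 in^2
t_ext = A_cap·L/Q = 17.00 s
t_ret = A_ann·L/Q = 13.09 s
t_cycle = t_ext + t_ret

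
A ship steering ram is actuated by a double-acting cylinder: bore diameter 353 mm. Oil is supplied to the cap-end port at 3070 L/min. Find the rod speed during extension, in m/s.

v ≈ 0.523 m/s

Cap-side area A_cap = π/4 × (353 mm)² = 97870 mm^2
v = Q / A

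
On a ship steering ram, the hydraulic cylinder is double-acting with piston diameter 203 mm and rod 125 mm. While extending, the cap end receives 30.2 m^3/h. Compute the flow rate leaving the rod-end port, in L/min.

Q_out ≈ 312 L/min

Cap-side area A_cap = π/4 × (203 mm)² = 32370 mm^2
Rod-side annular area A_ann = π/4 × (203² − 125²) = 20090 mm^2
Piston speed v = Q_in/A_cap; rod-end outflow Q_out = v × A_ann = Q_in × A_ann/A_cap.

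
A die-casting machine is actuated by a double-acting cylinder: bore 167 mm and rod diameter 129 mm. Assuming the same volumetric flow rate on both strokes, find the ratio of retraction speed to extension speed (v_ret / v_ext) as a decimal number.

Cap-side area A_cap = π/4 × (167 mm)² = 21900 mm^2
Rod-side annular area A_ann = π/4 × (167² − 129²) = 8834 mm^2
For equal Q, v ∝ 1/A, so v_ret/v_ext = A_cap/A_ann.

v_ret/v_ext ≈ 2.48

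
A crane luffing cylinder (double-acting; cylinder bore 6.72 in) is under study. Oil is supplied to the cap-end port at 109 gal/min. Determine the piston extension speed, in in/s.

Cap-side area A_cap = π/4 × (6.72 in)² = 35.47 in^2
v = Q / A

v ≈ 11.8 in/s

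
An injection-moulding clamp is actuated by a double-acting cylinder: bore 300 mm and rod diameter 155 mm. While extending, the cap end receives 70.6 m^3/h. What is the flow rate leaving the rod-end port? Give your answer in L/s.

Cap-side area A_cap = π/4 × (300 mm)² = 70690 mm^2
Rod-side annular area A_ann = π/4 × (300² − 155²) = 51820 mm^2
Piston speed v = Q_in/A_cap; rod-end outflow Q_out = v × A_ann = Q_in × A_ann/A_cap.

Q_out ≈ 14.4 L/s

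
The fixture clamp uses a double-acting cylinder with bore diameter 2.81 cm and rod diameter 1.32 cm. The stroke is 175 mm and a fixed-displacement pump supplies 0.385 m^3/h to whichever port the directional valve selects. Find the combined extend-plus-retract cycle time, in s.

t ≈ 1.81 s

Cap-side area A_cap = π/4 × (2.81 cm)² = 6.202 cm^2
Rod-side annular area A_ann = π/4 × (2.81² − 1.32²) = 4.833 cm^2
t_ext = A_cap·L/Q = 1.015 s
t_ret = A_ann·L/Q = 0.7909 s
t_cycle = t_ext + t_ret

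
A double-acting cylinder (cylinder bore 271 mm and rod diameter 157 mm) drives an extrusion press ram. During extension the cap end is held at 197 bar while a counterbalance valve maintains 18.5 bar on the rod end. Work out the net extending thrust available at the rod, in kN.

Cap-side area A_cap = π/4 × (271 mm)² = 57680 mm^2
Rod-side annular area A_ann = π/4 × (271² − 157²) = 38320 mm^2
Net thrust = P_cap·A_cap − P_rod·A_ann = 1136 kN − 70.89 kN

F ≈ 1070 kN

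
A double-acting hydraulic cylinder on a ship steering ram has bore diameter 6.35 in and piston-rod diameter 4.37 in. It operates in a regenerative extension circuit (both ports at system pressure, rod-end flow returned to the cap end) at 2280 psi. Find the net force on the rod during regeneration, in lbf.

F ≈ 34200 lbf

With equal pressure on both faces, forces on the annular region cancel; the net push is pressure × rod cross-section.
Rod cross-section A_rod = π/4 × (4.37 in)² = 15.00 in^2
F = P × A_rod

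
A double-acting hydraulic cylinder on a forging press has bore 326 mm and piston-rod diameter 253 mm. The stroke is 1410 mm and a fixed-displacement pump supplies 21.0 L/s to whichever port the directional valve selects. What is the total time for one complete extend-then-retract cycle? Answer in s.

t ≈ 7.83 s

Cap-side area A_cap = π/4 × (326 mm)² = 83470 mm^2
Rod-side annular area A_ann = π/4 × (326² − 253²) = 33200 mm^2
t_ext = A_cap·L/Q = 5.604 s
t_ret = A_ann·L/Q = 2.229 s
t_cycle = t_ext + t_ret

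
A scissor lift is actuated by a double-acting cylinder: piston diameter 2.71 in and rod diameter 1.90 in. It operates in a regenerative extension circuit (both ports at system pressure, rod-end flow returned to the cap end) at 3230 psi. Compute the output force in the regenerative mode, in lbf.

With equal pressure on both faces, forces on the annular region cancel; the net push is pressure × rod cross-section.
Rod cross-section A_rod = π/4 × (1.90 in)² = 2.835 in^2
F = P × A_rod

F ≈ 9160 lbf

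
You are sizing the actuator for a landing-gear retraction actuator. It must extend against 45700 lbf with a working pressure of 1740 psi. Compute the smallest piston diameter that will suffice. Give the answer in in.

D ≈ 5.78 in

Extension force acts on the full piston face: F = P × (π/4)D².
D = √(4F / (πP)) = √(4 × 45700 lbf / (π × 1740 psi))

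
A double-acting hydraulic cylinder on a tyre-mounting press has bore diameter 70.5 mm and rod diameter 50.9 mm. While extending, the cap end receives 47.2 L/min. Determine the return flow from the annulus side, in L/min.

Cap-side area A_cap = π/4 × (70.5 mm)² = 3904 mm^2
Rod-side annular area A_ann = π/4 × (70.5² − 50.9²) = 1869 mm^2
Piston speed v = Q_in/A_cap; rod-end outflow Q_out = v × A_ann = Q_in × A_ann/A_cap.

Q_out ≈ 22.6 L/min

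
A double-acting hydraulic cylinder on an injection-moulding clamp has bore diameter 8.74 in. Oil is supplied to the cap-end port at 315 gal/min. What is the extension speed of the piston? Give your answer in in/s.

v ≈ 20.2 in/s

Cap-side area A_cap = π/4 × (8.74 in)² = 59.99 in^2
v = Q / A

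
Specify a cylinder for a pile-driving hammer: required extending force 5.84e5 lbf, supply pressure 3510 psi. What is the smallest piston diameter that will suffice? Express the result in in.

Extension force acts on the full piston face: F = P × (π/4)D².
D = √(4F / (πP)) = √(4 × 5.84e5 lbf / (π × 3510 psi))

D ≈ 14.6 in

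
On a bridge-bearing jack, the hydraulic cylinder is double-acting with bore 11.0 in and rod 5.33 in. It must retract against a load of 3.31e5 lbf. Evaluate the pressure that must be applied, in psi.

P ≈ 4550 psi

Rod-side annular area A_ann = π/4 × (11.0² − 5.33²) = 72.72 in^2
Retraction: pressure acts on the annular area.
P = F / A = 3.31e5 lbf / A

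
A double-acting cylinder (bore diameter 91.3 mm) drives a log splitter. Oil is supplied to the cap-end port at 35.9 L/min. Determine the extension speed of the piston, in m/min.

Cap-side area A_cap = π/4 × (91.3 mm)² = 6547 mm^2
v = Q / A

v ≈ 5.48 m/min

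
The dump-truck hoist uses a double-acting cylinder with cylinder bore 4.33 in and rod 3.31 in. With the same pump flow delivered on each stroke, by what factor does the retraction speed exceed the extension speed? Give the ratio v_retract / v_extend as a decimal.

Cap-side area A_cap = π/4 × (4.33 in)² = 14.73 in^2
Rod-side annular area A_ann = π/4 × (4.33² − 3.31²) = 6.120 in^2
For equal Q, v ∝ 1/A, so v_ret/v_ext = A_cap/A_ann.

v_ret/v_ext ≈ 2.41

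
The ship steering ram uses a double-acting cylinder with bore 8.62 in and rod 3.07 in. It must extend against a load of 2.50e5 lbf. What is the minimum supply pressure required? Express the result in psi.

Cap-side area A_cap = π/4 × (8.62 in)² = 58.36 in^2
P = F / A = 2.50e5 lbf / A

P ≈ 4280 psi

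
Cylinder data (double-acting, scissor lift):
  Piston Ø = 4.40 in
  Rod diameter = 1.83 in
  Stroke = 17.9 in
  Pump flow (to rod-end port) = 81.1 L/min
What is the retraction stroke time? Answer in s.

Rod-side annular area A_ann = π/4 × (4.40² − 1.83²) = 12.58 in^2
Swept volume V = A × L; t = V / Q = A·L / Q

t ≈ 2.73 s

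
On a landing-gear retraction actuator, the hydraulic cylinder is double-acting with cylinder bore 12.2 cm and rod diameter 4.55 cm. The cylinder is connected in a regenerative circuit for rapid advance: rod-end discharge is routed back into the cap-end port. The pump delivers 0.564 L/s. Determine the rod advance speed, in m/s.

v ≈ 0.347 m/s

In regeneration the rod-end outflow joins the pump flow into the cap end, so the net volume the pump must supply per unit advance equals the rod cross-section area.
Rod cross-section A_rod = π/4 × (4.55 cm)² = 16.26 cm^2
v = Q_pump / A_rod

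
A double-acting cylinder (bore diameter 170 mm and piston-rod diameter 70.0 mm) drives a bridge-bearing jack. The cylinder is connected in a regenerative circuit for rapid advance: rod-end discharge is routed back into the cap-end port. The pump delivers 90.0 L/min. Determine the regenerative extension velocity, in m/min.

v ≈ 23.4 m/min

In regeneration the rod-end outflow joins the pump flow into the cap end, so the net volume the pump must supply per unit advance equals the rod cross-section area.
Rod cross-section A_rod = π/4 × (70.0 mm)² = 3848 mm^2
v = Q_pump / A_rod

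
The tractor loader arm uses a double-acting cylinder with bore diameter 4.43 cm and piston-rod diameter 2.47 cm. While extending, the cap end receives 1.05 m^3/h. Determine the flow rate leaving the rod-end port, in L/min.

Cap-side area A_cap = π/4 × (4.43 cm)² = 15.41 cm^2
Rod-side annular area A_ann = π/4 × (4.43² − 2.47²) = 10.62 cm^2
Piston speed v = Q_in/A_cap; rod-end outflow Q_out = v × A_ann = Q_in × A_ann/A_cap.

Q_out ≈ 12.1 L/min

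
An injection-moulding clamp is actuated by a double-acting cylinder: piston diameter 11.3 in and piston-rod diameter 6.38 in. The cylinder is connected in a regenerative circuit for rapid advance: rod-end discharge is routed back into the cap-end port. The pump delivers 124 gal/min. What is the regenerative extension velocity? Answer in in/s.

v ≈ 14.9 in/s

In regeneration the rod-end outflow joins the pump flow into the cap end, so the net volume the pump must supply per unit advance equals the rod cross-section area.
Rod cross-section A_rod = π/4 × (6.38 in)² = 31.97 in^2
v = Q_pump / A_rod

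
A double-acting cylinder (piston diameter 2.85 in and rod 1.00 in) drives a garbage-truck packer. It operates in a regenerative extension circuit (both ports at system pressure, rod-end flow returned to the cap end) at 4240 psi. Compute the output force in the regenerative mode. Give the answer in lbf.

F ≈ 3330 lbf

With equal pressure on both faces, forces on the annular region cancel; the net push is pressure × rod cross-section.
Rod cross-section A_rod = π/4 × (1.00 in)² = 0.7854 in^2
F = P × A_rod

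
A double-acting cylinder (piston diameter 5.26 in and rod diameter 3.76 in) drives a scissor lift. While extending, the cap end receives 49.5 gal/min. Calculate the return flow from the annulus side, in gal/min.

Q_out ≈ 24.2 gal/min

Cap-side area A_cap = π/4 × (5.26 in)² = 21.73 in^2
Rod-side annular area A_ann = π/4 × (5.26² − 3.76²) = 10.63 in^2
Piston speed v = Q_in/A_cap; rod-end outflow Q_out = v × A_ann = Q_in × A_ann/A_cap.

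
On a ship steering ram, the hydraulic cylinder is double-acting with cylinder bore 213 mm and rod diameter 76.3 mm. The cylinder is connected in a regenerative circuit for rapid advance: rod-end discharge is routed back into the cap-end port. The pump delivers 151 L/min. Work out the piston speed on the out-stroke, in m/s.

v ≈ 0.550 m/s

In regeneration the rod-end outflow joins the pump flow into the cap end, so the net volume the pump must supply per unit advance equals the rod cross-section area.
Rod cross-section A_rod = π/4 × (76.3 mm)² = 4572 mm^2
v = Q_pump / A_rod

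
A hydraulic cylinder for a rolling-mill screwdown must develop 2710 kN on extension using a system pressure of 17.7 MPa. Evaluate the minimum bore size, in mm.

D ≈ 442 mm

Extension force acts on the full piston face: F = P × (π/4)D².
D = √(4F / (πP)) = √(4 × 2710 kN / (π × 17.7 MPa))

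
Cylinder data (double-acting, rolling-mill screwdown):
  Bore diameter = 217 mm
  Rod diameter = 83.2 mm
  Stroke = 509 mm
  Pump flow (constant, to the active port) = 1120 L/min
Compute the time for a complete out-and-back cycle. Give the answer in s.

Cap-side area A_cap = π/4 × (217 mm)² = 36980 mm^2
Rod-side annular area A_ann = π/4 × (217² − 83.2²) = 31550 mm^2
t_ext = A_cap·L/Q = 1.008 s
t_ret = A_ann·L/Q = 0.8602 s
t_cycle = t_ext + t_ret

t ≈ 1.87 s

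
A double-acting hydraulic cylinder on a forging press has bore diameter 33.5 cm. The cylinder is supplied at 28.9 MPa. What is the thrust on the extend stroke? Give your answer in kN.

Cap-side area A_cap = π/4 × (33.5 cm)² = 881.4 cm^2
F = P × A_cap = 28.9 MPa × A_cap

F ≈ 2550 kN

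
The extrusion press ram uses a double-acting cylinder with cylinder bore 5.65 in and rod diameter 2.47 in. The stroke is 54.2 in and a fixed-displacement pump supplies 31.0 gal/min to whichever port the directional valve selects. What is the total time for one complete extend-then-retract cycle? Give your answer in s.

t ≈ 20.6 s

Cap-side area A_cap = π/4 × (5.65 in)² = 25.07 in^2
Rod-side annular area A_ann = π/4 × (5.65² − 2.47²) = 20.28 in^2
t_ext = A_cap·L/Q = 11.39 s
t_ret = A_ann·L/Q = 9.210 s
t_cycle = t_ext + t_ret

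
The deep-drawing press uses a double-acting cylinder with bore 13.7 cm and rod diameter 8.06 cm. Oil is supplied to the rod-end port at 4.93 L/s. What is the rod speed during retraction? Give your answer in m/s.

v ≈ 0.511 m/s

Rod-side annular area A_ann = π/4 × (13.7² − 8.06²) = 96.39 cm^2
Flow into the rod-end port fills the annular volume.
v = Q / A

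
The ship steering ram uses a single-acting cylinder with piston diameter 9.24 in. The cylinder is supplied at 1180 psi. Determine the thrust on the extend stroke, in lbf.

F ≈ 79100 lbf

Cap-side area A_cap = π/4 × (9.24 in)² = 67.06 in^2
F = P × A_cap = 1180 psi × A_cap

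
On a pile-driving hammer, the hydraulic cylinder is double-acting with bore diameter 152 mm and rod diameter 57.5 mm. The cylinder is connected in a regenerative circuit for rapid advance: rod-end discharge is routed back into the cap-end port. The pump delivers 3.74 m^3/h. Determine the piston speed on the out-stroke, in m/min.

v ≈ 24.0 m/min

In regeneration the rod-end outflow joins the pump flow into the cap end, so the net volume the pump must supply per unit advance equals the rod cross-section area.
Rod cross-section A_rod = π/4 × (57.5 mm)² = 2597 mm^2
v = Q_pump / A_rod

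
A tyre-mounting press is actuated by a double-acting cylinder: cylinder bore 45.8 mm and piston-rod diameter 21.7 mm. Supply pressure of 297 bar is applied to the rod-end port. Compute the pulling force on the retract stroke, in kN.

Rod-side annular area A_ann = π/4 × (45.8² − 21.7²) = 1278 mm^2
On retraction the pressure acts on the annular area (bore minus rod).
F = P × A_ann

F ≈ 37.9 kN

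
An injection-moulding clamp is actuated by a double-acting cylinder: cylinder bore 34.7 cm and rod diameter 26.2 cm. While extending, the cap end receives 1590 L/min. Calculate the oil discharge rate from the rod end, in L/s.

Q_out ≈ 11.4 L/s

Cap-side area A_cap = π/4 × (34.7 cm)² = 945.7 cm^2
Rod-side annular area A_ann = π/4 × (34.7² − 26.2²) = 406.6 cm^2
Piston speed v = Q_in/A_cap; rod-end outflow Q_out = v × A_ann = Q_in × A_ann/A_cap.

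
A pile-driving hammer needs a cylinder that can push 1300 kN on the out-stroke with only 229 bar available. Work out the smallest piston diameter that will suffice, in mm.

D ≈ 269 mm

Extension force acts on the full piston face: F = P × (π/4)D².
D = √(4F / (πP)) = √(4 × 1300 kN / (π × 229 bar))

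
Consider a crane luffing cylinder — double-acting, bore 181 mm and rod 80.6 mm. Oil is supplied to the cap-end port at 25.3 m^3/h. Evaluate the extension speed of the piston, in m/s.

v ≈ 0.273 m/s

Cap-side area A_cap = π/4 × (181 mm)² = 25730 mm^2
v = Q / A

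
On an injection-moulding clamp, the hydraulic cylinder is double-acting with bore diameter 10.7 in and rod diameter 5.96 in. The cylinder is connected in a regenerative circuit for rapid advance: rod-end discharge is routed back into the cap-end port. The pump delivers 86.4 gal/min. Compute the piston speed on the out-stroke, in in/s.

v ≈ 11.9 in/s

In regeneration the rod-end outflow joins the pump flow into the cap end, so the net volume the pump must supply per unit advance equals the rod cross-section area.
Rod cross-section A_rod = π/4 × (5.96 in)² = 27.90 in^2
v = Q_pump / A_rod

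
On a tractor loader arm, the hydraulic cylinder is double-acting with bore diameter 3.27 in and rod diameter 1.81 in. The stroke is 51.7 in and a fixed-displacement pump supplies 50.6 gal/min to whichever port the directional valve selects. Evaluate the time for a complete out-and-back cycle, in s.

Cap-side area A_cap = π/4 × (3.27 in)² = 8.398 in^2
Rod-side annular area A_ann = π/4 × (3.27² − 1.81²) = 5.825 in^2
t_ext = A_cap·L/Q = 2.229 s
t_ret = A_ann·L/Q = 1.546 s
t_cycle = t_ext + t_ret

t ≈ 3.77 s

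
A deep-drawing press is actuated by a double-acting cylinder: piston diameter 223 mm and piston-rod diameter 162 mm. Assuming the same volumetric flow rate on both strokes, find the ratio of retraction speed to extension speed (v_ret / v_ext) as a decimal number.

Cap-side area A_cap = π/4 × (223 mm)² = 39060 mm^2
Rod-side annular area A_ann = π/4 × (223² − 162²) = 18450 mm^2
For equal Q, v ∝ 1/A, so v_ret/v_ext = A_cap/A_ann.

v_ret/v_ext ≈ 2.12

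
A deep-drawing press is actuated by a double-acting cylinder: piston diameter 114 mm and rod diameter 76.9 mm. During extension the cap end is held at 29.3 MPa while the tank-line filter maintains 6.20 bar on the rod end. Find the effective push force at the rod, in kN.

Cap-side area A_cap = π/4 × (114 mm)² = 10210 mm^2
Rod-side annular area A_ann = π/4 × (114² − 76.9²) = 5562 mm^2
Net thrust = P_cap·A_cap − P_rod·A_ann = 299.1 kN − 3.449 kN

F ≈ 296 kN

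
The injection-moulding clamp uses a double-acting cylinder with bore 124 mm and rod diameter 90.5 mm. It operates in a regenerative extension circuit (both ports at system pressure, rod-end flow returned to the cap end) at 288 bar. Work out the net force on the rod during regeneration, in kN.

F ≈ 185 kN

With equal pressure on both faces, forces on the annular region cancel; the net push is pressure × rod cross-section.
Rod cross-section A_rod = π/4 × (90.5 mm)² = 6433 mm^2
F = P × A_rod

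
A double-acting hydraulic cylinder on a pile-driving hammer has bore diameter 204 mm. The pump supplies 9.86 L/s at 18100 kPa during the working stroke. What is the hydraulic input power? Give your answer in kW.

Hydraulic power = P × Q

W ≈ 178 kW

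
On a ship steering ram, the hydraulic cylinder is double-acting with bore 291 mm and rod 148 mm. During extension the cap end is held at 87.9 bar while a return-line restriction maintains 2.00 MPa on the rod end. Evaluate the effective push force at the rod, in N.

F ≈ 4.86e5 N

Cap-side area A_cap = π/4 × (291 mm)² = 66510 mm^2
Rod-side annular area A_ann = π/4 × (291² − 148²) = 49300 mm^2
Net thrust = P_cap·A_cap − P_rod·A_ann = 5.846e5 N − 98610 N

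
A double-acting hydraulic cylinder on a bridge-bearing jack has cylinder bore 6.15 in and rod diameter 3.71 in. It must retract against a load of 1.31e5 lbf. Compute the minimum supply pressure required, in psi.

P ≈ 6930 psi

Rod-side annular area A_ann = π/4 × (6.15² − 3.71²) = 18.90 in^2
Retraction: pressure acts on the annular area.
P = F / A = 1.31e5 lbf / A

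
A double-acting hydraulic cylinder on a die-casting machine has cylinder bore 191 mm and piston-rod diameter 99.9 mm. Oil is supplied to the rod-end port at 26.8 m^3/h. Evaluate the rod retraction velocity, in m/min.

Rod-side annular area A_ann = π/4 × (191² − 99.9²) = 20810 mm^2
Flow into the rod-end port fills the annular volume.
v = Q / A

v ≈ 21.5 m/min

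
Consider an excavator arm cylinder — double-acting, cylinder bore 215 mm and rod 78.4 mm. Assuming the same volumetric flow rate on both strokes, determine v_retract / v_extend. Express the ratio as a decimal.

v_ret/v_ext ≈ 1.15

Cap-side area A_cap = π/4 × (215 mm)² = 36310 mm^2
Rod-side annular area A_ann = π/4 × (215² − 78.4²) = 31480 mm^2
For equal Q, v ∝ 1/A, so v_ret/v_ext = A_cap/A_ann.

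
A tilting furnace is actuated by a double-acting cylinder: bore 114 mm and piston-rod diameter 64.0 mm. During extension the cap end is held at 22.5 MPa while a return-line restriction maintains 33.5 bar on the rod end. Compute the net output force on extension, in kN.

Cap-side area A_cap = π/4 × (114 mm)² = 10210 mm^2
Rod-side annular area A_ann = π/4 × (114² − 64.0²) = 6990 mm^2
Net thrust = P_cap·A_cap − P_rod·A_ann = 229.7 kN − 23.42 kN

F ≈ 206 kN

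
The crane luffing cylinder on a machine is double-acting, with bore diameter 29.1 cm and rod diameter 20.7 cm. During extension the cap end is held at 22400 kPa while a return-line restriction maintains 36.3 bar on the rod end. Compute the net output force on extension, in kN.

F ≈ 1370 kN

Cap-side area A_cap = π/4 × (29.1 cm)² = 665.1 cm^2
Rod-side annular area A_ann = π/4 × (29.1² − 20.7²) = 328.5 cm^2
Net thrust = P_cap·A_cap − P_rod·A_ann = 1490 kN − 119.3 kN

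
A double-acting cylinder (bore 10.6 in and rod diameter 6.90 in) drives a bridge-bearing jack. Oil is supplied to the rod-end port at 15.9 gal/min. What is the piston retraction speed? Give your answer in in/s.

v ≈ 1.20 in/s

Rod-side annular area A_ann = π/4 × (10.6² − 6.90²) = 50.85 in^2
Flow into the rod-end port fills the annular volume.
v = Q / A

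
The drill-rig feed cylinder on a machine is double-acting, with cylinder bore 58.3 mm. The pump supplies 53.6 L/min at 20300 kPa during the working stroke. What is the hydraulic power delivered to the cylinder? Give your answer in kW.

W ≈ 18.1 kW

Hydraulic power = P × Q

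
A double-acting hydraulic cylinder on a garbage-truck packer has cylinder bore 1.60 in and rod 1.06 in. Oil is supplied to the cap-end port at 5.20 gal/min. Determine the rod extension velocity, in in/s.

v ≈ 9.96 in/s

Cap-side area A_cap = π/4 × (1.60 in)² = 2.011 in^2
v = Q / A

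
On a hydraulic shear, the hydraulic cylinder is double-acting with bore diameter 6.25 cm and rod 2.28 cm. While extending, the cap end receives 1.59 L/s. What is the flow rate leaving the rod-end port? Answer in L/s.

Q_out ≈ 1.38 L/s

Cap-side area A_cap = π/4 × (6.25 cm)² = 30.68 cm^2
Rod-side annular area A_ann = π/4 × (6.25² − 2.28²) = 26.60 cm^2
Piston speed v = Q_in/A_cap; rod-end outflow Q_out = v × A_ann = Q_in × A_ann/A_cap.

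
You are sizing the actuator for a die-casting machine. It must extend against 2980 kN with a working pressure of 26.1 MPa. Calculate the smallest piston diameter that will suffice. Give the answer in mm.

Extension force acts on the full piston face: F = P × (π/4)D².
D = √(4F / (πP)) = √(4 × 2980 kN / (π × 26.1 MPa))

D ≈ 381 mm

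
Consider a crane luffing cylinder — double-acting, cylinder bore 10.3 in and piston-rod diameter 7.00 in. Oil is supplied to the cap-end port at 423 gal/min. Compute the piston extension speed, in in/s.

v ≈ 19.5 in/s

Cap-side area A_cap = π/4 × (10.3 in)² = 83.32 in^2
v = Q / A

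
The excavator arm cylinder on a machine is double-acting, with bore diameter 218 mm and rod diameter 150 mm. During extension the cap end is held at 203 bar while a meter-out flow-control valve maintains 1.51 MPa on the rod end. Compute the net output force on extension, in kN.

F ≈ 728 kN

Cap-side area A_cap = π/4 × (218 mm)² = 37330 mm^2
Rod-side annular area A_ann = π/4 × (218² − 150²) = 19650 mm^2
Net thrust = P_cap·A_cap − P_rod·A_ann = 757.7 kN − 29.68 kN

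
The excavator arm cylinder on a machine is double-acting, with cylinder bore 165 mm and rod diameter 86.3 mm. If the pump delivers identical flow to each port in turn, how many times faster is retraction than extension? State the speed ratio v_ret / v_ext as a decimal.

v_ret/v_ext ≈ 1.38

Cap-side area A_cap = π/4 × (165 mm)² = 21380 mm^2
Rod-side annular area A_ann = π/4 × (165² − 86.3²) = 15530 mm^2
For equal Q, v ∝ 1/A, so v_ret/v_ext = A_cap/A_ann.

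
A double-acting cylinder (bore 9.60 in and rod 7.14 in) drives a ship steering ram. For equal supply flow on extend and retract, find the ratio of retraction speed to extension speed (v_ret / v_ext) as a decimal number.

v_ret/v_ext ≈ 2.24

Cap-side area A_cap = π/4 × (9.60 in)² = 72.38 in^2
Rod-side annular area A_ann = π/4 × (9.60² − 7.14²) = 32.34 in^2
For equal Q, v ∝ 1/A, so v_ret/v_ext = A_cap/A_ann.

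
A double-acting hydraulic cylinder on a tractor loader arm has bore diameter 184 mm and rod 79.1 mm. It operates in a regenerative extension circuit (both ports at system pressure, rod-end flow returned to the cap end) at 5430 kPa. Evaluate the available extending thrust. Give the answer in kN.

With equal pressure on both faces, forces on the annular region cancel; the net push is pressure × rod cross-section.
Rod cross-section A_rod = π/4 × (79.1 mm)² = 4914 mm^2
F = P × A_rod

F ≈ 26.7 kN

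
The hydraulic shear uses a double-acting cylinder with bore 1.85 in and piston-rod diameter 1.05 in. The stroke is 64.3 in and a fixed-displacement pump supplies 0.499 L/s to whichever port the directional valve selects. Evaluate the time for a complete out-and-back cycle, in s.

Cap-side area A_cap = π/4 × (1.85 in)² = 2.688 in^2
Rod-side annular area A_ann = π/4 × (1.85² − 1.05²) = 1.822 in^2
t_ext = A_cap·L/Q = 5.676 s
t_ret = A_ann·L/Q = 3.848 s
t_cycle = t_ext + t_ret

t ≈ 9.52 s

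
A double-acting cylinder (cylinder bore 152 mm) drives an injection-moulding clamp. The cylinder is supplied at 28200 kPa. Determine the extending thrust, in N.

F ≈ 5.12e5 N

Cap-side area A_cap = π/4 × (152 mm)² = 18150 mm^2
F = P × A_cap = 28200 kPa × A_cap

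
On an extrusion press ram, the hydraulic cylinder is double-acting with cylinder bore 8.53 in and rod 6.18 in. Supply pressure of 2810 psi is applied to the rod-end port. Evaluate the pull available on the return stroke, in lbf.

Rod-side annular area A_ann = π/4 × (8.53² − 6.18²) = 27.15 in^2
On retraction the pressure acts on the annular area (bore minus rod).
F = P × A_ann

F ≈ 76300 lbf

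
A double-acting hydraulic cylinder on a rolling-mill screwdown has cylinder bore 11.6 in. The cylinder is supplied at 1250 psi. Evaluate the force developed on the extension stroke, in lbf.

F ≈ 1.32e5 lbf

Cap-side area A_cap = π/4 × (11.6 in)² = 105.7 in^2
F = P × A_cap = 1250 psi × A_cap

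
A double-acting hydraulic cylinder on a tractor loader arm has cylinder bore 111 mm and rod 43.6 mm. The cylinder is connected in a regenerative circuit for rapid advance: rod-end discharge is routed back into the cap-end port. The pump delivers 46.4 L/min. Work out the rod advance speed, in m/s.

In regeneration the rod-end outflow joins the pump flow into the cap end, so the net volume the pump must supply per unit advance equals the rod cross-section area.
Rod cross-section A_rod = π/4 × (43.6 mm)² = 1493 mm^2
v = Q_pump / A_rod

v ≈ 0.518 m/s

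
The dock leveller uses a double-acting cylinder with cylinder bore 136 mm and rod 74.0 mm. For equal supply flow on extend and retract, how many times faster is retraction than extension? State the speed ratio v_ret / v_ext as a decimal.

v_ret/v_ext ≈ 1.42

Cap-side area A_cap = π/4 × (136 mm)² = 14530 mm^2
Rod-side annular area A_ann = π/4 × (136² − 74.0²) = 10230 mm^2
For equal Q, v ∝ 1/A, so v_ret/v_ext = A_cap/A_ann.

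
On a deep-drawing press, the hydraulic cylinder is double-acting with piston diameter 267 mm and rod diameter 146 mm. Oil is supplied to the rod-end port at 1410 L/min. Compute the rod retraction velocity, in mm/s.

v ≈ 599 mm/s

Rod-side annular area A_ann = π/4 × (267² − 146²) = 39250 mm^2
Flow into the rod-end port fills the annular volume.
v = Q / A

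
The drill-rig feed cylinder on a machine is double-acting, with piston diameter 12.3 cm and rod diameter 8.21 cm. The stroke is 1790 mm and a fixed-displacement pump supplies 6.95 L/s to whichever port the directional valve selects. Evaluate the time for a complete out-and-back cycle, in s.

Cap-side area A_cap = π/4 × (12.3 cm)² = 118.8 cm^2
Rod-side annular area A_ann = π/4 × (12.3² − 8.21²) = 65.88 cm^2
t_ext = A_cap·L/Q = 3.060 s
t_ret = A_ann·L/Q = 1.697 s
t_cycle = t_ext + t_ret

t ≈ 4.76 s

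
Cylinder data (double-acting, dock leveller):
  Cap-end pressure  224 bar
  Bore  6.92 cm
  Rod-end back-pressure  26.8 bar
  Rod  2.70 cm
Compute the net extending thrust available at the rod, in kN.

Cap-side area A_cap = π/4 × (6.92 cm)² = 37.61 cm^2
Rod-side annular area A_ann = π/4 × (6.92² − 2.70²) = 31.88 cm^2
Net thrust = P_cap·A_cap − P_rod·A_ann = 84.25 kN − 8.545 kN

F ≈ 75.7 kN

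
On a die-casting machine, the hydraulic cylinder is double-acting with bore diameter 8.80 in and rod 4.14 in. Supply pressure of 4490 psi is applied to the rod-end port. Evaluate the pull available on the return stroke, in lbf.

Rod-side annular area A_ann = π/4 × (8.80² − 4.14²) = 47.36 in^2
On retraction the pressure acts on the annular area (bore minus rod).
F = P × A_ann

F ≈ 2.13e5 lbf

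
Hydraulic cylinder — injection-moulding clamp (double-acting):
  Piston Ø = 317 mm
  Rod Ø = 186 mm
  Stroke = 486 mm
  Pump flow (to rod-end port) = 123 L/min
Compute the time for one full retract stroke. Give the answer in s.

Rod-side annular area A_ann = π/4 × (317² − 186²) = 51750 mm^2
Swept volume V = A × L; t = V / Q = A·L / Q

t ≈ 12.3 s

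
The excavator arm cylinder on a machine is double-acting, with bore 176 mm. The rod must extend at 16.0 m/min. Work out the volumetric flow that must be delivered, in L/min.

Cap-side area A_cap = π/4 × (176 mm)² = 24330 mm^2
Q = A × v

Q ≈ 389 L/min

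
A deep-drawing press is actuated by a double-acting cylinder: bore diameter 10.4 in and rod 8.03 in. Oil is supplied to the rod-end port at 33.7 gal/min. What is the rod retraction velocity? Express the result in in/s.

v ≈ 3.78 in/s

Rod-side annular area A_ann = π/4 × (10.4² − 8.03²) = 34.31 in^2
Flow into the rod-end port fills the annular volume.
v = Q / A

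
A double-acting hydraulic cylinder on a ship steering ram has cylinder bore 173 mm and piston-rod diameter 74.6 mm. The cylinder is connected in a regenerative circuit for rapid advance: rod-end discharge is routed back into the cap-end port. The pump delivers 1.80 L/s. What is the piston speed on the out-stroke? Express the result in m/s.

v ≈ 0.412 m/s

In regeneration the rod-end outflow joins the pump flow into the cap end, so the net volume the pump must supply per unit advance equals the rod cross-section area.
Rod cross-section A_rod = π/4 × (74.6 mm)² = 4371 mm^2
v = Q_pump / A_rod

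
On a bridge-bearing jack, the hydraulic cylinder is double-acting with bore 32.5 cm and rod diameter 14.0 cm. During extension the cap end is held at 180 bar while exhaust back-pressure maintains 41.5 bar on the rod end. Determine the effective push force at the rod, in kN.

Cap-side area A_cap = π/4 × (32.5 cm)² = 829.6 cm^2
Rod-side annular area A_ann = π/4 × (32.5² − 14.0²) = 675.6 cm^2
Net thrust = P_cap·A_cap − P_rod·A_ann = 1493 kN − 280.4 kN

F ≈ 1210 kN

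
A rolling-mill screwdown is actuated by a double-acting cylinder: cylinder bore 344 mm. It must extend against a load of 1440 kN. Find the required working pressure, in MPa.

P ≈ 15.5 MPa

Cap-side area A_cap = π/4 × (344 mm)² = 92940 mm^2
P = F / A = 1440 kN / A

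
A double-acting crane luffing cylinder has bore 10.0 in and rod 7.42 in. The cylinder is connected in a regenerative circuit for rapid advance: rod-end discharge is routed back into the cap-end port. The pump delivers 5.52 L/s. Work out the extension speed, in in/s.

In regeneration the rod-end outflow joins the pump flow into the cap end, so the net volume the pump must supply per unit advance equals the rod cross-section area.
Rod cross-section A_rod = π/4 × (7.42 in)² = 43.24 in^2
v = Q_pump / A_rod

v ≈ 7.79 in/s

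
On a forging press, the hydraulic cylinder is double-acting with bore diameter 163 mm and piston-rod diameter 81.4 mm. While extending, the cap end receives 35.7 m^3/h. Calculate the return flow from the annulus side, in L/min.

Cap-side area A_cap = π/4 × (163 mm)² = 20870 mm^2
Rod-side annular area A_ann = π/4 × (163² − 81.4²) = 15660 mm^2
Piston speed v = Q_in/A_cap; rod-end outflow Q_out = v × A_ann = Q_in × A_ann/A_cap.

Q_out ≈ 447 L/min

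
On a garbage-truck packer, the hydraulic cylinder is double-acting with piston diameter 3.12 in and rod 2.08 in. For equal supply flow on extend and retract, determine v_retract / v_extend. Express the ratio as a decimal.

v_ret/v_ext ≈ 1.80

Cap-side area A_cap = π/4 × (3.12 in)² = 7.645 in^2
Rod-side annular area A_ann = π/4 × (3.12² − 2.08²) = 4.247 in^2
For equal Q, v ∝ 1/A, so v_ret/v_ext = A_cap/A_ann.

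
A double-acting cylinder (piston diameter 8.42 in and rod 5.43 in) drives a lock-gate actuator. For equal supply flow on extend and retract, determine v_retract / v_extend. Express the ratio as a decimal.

v_ret/v_ext ≈ 1.71

Cap-side area A_cap = π/4 × (8.42 in)² = 55.68 in^2
Rod-side annular area A_ann = π/4 × (8.42² − 5.43²) = 32.52 in^2
For equal Q, v ∝ 1/A, so v_ret/v_ext = A_cap/A_ann.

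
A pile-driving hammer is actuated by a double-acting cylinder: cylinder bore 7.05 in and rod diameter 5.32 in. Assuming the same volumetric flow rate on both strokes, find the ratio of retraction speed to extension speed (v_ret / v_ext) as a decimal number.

Cap-side area A_cap = π/4 × (7.05 in)² = 39.04 in^2
Rod-side annular area A_ann = π/4 × (7.05² − 5.32²) = 16.81 in^2
For equal Q, v ∝ 1/A, so v_ret/v_ext = A_cap/A_ann.

v_ret/v_ext ≈ 2.32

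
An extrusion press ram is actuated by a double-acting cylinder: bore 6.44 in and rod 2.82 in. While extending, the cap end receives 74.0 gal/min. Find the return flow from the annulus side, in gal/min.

Cap-side area A_cap = π/4 × (6.44 in)² = 32.57 in^2
Rod-side annular area A_ann = π/4 × (6.44² − 2.82²) = 26.33 in^2
Piston speed v = Q_in/A_cap; rod-end outflow Q_out = v × A_ann = Q_in × A_ann/A_cap.

Q_out ≈ 59.8 gal/min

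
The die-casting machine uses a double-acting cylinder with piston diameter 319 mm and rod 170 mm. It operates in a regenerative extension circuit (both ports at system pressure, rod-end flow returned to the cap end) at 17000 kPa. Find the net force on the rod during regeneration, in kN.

With equal pressure on both faces, forces on the annular region cancel; the net push is pressure × rod cross-section.
Rod cross-section A_rod = π/4 × (170 mm)² = 22700 mm^2
F = P × A_rod

F ≈ 386 kN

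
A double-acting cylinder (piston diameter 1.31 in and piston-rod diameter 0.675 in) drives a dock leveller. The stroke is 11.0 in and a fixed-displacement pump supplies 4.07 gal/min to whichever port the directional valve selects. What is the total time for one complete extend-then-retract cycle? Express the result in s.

Cap-side area A_cap = π/4 × (1.31 in)² = 1.348 in^2
Rod-side annular area A_ann = π/4 × (1.31² − 0.675²) = 0.9900 in^2
t_ext = A_cap·L/Q = 0.9462 s
t_ret = A_ann·L/Q = 0.6950 s
t_cycle = t_ext + t_ret

t ≈ 1.64 s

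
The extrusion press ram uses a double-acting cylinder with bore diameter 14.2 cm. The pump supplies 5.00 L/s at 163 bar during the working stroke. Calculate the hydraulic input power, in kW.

W ≈ 81.5 kW

Hydraulic power = P × Q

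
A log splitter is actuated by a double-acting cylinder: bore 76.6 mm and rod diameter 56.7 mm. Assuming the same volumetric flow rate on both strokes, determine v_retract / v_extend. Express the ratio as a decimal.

v_ret/v_ext ≈ 2.21

Cap-side area A_cap = π/4 × (76.6 mm)² = 4608 mm^2
Rod-side annular area A_ann = π/4 × (76.6² − 56.7²) = 2083 mm^2
For equal Q, v ∝ 1/A, so v_ret/v_ext = A_cap/A_ann.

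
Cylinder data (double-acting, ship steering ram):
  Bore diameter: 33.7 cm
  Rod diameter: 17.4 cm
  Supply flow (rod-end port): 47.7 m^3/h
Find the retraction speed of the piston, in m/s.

v ≈ 0.203 m/s

Rod-side annular area A_ann = π/4 × (33.7² − 17.4²) = 654.2 cm^2
Flow into the rod-end port fills the annular volume.
v = Q / A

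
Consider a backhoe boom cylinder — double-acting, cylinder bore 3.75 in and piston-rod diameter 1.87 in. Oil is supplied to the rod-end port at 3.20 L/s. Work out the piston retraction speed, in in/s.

v ≈ 23.5 in/s

Rod-side annular area A_ann = π/4 × (3.75² − 1.87²) = 8.298 in^2
Flow into the rod-end port fills the annular volume.
v = Q / A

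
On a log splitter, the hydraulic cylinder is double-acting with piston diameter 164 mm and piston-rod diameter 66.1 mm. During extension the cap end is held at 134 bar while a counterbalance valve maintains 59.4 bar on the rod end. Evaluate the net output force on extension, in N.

Cap-side area A_cap = π/4 × (164 mm)² = 21120 mm^2
Rod-side annular area A_ann = π/4 × (164² − 66.1²) = 17690 mm^2
Net thrust = P_cap·A_cap − P_rod·A_ann = 2.831e5 N − 1.051e5 N

F ≈ 1.78e5 N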